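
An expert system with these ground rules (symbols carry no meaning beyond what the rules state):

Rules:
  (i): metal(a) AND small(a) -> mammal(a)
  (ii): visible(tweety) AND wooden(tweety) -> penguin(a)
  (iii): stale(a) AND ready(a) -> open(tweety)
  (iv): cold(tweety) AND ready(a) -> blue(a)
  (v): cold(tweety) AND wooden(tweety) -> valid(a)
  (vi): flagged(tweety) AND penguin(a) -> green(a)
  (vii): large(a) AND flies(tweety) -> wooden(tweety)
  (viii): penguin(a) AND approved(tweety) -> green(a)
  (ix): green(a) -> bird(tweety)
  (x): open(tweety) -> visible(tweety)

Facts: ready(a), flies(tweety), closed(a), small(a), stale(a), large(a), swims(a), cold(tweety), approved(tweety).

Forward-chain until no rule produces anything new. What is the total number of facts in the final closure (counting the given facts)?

Round 1: (iii) [stale(a) AND ready(a) -> open(tweety)]; (iv) [cold(tweety) AND ready(a) -> blue(a)]; (vii) [large(a) AND flies(tweety) -> wooden(tweety)]. New: open(tweety), blue(a), wooden(tweety).
Round 2: (v) [cold(tweety) AND wooden(tweety) -> valid(a)]; (x) [open(tweety) -> visible(tweety)]. New: valid(a), visible(tweety).
Round 3: (ii) [visible(tweety) AND wooden(tweety) -> penguin(a)]. New: penguin(a).
Round 4: (viii) [penguin(a) AND approved(tweety) -> green(a)]. New: green(a).
Round 5: (ix) [green(a) -> bird(tweety)]. New: bird(tweety).
Closure: {approved(tweety), bird(tweety), blue(a), closed(a), cold(tweety), flies(tweety), green(a), large(a), open(tweety), penguin(a), ready(a), small(a), stale(a), swims(a), valid(a), visible(tweety), wooden(tweety)} — 17 facts.

17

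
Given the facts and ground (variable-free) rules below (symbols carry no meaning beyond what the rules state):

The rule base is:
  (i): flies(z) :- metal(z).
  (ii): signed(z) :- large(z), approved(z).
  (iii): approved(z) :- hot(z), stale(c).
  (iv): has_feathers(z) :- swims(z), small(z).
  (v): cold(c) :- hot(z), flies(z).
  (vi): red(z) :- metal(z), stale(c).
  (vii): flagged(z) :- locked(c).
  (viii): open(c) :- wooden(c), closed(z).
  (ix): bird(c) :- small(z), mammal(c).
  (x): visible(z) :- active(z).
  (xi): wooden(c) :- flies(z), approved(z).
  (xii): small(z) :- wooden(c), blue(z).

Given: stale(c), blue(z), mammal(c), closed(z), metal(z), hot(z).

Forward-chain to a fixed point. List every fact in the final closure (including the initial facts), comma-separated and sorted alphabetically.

Round 1: (i) [flies(z) :- metal(z).]; (iii) [approved(z) :- hot(z), stale(c).]; (vi) [red(z) :- metal(z), stale(c).]. New: flies(z), approved(z), red(z).
Round 2: (v) [cold(c) :- hot(z), flies(z).]; (xi) [wooden(c) :- flies(z), approved(z).]. New: cold(c), wooden(c).
Round 3: (viii) [open(c) :- wooden(c), closed(z).]; (xii) [small(z) :- wooden(c), blue(z).]. New: open(c), small(z).
Round 4: (ix) [bird(c) :- small(z), mammal(c).]. New: bird(c).

approved(z), bird(c), blue(z), closed(z), cold(c), flies(z), hot(z), mammal(c), metal(z), open(c), red(z), small(z), stale(c), wooden(c)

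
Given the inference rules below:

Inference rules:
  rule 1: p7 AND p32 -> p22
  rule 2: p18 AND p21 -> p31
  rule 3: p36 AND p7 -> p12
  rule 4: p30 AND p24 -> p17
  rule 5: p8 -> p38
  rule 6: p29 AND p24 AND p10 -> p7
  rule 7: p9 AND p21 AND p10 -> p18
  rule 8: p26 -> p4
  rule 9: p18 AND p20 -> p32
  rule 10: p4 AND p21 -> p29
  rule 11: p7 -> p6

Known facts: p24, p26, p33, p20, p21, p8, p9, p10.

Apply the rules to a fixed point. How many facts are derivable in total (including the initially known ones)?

17

Round 1 fires rule 5, rule 7, rule 8, giving p38, p18, p4.
Round 2 fires rule 2, rule 9, rule 10, giving p31, p32, p29.
Round 3 fires rule 6, giving p7.
Round 4 fires rule 1, rule 11, giving p22, p6.
Closure: {p10, p18, p20, p21, p22, p24, p26, p29, p31, p32, p33, p38, p4, p6, p7, p8, p9} — 17 facts.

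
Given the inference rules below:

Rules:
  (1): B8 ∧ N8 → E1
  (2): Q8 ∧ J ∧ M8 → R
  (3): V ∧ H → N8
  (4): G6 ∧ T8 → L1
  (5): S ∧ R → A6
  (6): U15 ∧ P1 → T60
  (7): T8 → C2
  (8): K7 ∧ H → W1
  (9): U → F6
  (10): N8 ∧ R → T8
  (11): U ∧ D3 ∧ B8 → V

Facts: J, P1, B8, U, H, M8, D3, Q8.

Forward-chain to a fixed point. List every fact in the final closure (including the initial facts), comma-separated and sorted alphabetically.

B8, C2, D3, E1, F6, H, J, M8, N8, P1, Q8, R, T8, U, V

Round 1 fires (2), (9), (11), giving R, F6, V.
Round 2 fires (3), giving N8.
Round 3 fires (1), (10), giving E1, T8.
Round 4 fires (7), giving C2.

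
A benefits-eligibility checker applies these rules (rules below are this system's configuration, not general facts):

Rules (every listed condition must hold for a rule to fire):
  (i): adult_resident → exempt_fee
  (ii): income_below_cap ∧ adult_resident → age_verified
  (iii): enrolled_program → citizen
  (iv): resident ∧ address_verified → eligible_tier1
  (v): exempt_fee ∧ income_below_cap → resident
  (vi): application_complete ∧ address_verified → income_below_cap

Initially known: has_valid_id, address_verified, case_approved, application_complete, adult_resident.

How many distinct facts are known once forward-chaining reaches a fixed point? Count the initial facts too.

Round 1 fires (i), (vi), giving exempt_fee, income_below_cap.
Round 2 fires (ii), (v), giving age_verified, resident.
Round 3 fires (iv), giving eligible_tier1.
Closure: {address_verified, adult_resident, age_verified, application_complete, case_approved, eligible_tier1, exempt_fee, has_valid_id, income_below_cap, resident} — 10 facts.

10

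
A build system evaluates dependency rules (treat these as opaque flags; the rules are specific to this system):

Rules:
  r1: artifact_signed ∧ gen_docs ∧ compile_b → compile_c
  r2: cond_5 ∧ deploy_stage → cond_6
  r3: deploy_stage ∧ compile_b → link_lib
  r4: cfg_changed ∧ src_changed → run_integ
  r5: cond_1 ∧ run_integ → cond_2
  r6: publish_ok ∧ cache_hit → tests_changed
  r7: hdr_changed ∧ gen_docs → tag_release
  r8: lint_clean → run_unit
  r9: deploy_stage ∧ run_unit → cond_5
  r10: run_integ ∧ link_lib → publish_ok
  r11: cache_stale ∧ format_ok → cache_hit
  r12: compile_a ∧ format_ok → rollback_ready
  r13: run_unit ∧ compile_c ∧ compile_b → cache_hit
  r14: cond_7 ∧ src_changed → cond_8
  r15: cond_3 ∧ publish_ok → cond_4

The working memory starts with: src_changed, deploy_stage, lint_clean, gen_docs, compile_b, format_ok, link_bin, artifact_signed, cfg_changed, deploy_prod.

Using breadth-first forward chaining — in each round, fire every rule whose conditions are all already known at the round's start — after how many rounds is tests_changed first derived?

Round 1: r1 [artifact_signed ∧ gen_docs ∧ compile_b → compile_c]; r3 [deploy_stage ∧ compile_b → link_lib]; r4 [cfg_changed ∧ src_changed → run_integ]; r8 [lint_clean → run_unit]. Adds compile_c, link_lib, run_integ, run_unit.
Round 2: r9 [deploy_stage ∧ run_unit → cond_5]; r10 [run_integ ∧ link_lib → publish_ok]; r13 [run_unit ∧ compile_c ∧ compile_b → cache_hit]. Adds cond_5, publish_ok, cache_hit.
Round 3: r2 [cond_5 ∧ deploy_stage → cond_6]; r6 [publish_ok ∧ cache_hit → tests_changed]. Adds cond_6, tests_changed.
tests_changed first appears in round 3.

3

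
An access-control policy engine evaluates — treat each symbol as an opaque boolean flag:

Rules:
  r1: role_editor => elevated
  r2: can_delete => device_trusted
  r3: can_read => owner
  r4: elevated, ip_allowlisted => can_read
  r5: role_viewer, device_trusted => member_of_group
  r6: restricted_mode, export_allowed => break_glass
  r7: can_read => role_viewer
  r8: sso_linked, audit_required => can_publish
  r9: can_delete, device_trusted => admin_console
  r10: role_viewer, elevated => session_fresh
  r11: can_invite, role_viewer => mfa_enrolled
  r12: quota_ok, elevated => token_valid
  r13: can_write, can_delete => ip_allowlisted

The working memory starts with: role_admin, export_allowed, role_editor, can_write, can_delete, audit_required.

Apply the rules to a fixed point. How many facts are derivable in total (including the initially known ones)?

Round 1: r1 [role_editor => elevated]; r2 [can_delete => device_trusted]; r13 [can_write, can_delete => ip_allowlisted]. New: elevated, device_trusted, ip_allowlisted.
Round 2: r4 [elevated, ip_allowlisted => can_read]; r9 [can_delete, device_trusted => admin_console]. New: can_read, admin_console.
Round 3: r3 [can_read => owner]; r7 [can_read => role_viewer]. New: owner, role_viewer.
Round 4: r5 [role_viewer, device_trusted => member_of_group]; r10 [role_viewer, elevated => session_fresh]. New: member_of_group, session_fresh.
Closure: {admin_console, audit_required, can_delete, can_read, can_write, device_trusted, elevated, export_allowed, ip_allowlisted, member_of_group, owner, role_admin, role_editor, role_viewer, session_fresh} — 15 facts.

15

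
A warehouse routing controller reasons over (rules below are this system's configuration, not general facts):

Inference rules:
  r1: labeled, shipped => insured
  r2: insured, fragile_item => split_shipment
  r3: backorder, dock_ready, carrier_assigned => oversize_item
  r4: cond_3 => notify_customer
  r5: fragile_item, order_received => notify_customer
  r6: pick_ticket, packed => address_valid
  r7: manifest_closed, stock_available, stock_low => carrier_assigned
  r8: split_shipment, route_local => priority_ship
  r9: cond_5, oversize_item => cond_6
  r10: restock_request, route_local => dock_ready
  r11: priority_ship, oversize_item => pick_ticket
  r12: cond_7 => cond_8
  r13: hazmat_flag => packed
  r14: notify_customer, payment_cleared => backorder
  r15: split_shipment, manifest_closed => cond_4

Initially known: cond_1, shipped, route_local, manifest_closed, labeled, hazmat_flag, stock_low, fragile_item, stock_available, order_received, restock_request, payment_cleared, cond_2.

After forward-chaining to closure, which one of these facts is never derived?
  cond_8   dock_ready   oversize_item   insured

Round 1: r1 [labeled, shipped => insured]; r5 [fragile_item, order_received => notify_customer]; r7 [manifest_closed, stock_available, stock_low => carrier_assigned]; r10 [restock_request, route_local => dock_ready]; r13 [hazmat_flag => packed]. New: insured, notify_customer, carrier_assigned, dock_ready, packed.
Round 2: r2 [insured, fragile_item => split_shipment]; r14 [notify_customer, payment_cleared => backorder]. New: split_shipment, backorder.
Round 3: r3 [backorder, dock_ready, carrier_assigned => oversize_item]; r8 [split_shipment, route_local => priority_ship]; r15 [split_shipment, manifest_closed => cond_4]. New: oversize_item, priority_ship, cond_4.
Round 4: r11 [priority_ship, oversize_item => pick_ticket]. New: pick_ticket.
Round 5: r6 [pick_ticket, packed => address_valid]. New: address_valid.
Derived: insured (round 1), oversize_item (round 3), dock_ready (round 1). cond_8 never appears in any round.

cond_8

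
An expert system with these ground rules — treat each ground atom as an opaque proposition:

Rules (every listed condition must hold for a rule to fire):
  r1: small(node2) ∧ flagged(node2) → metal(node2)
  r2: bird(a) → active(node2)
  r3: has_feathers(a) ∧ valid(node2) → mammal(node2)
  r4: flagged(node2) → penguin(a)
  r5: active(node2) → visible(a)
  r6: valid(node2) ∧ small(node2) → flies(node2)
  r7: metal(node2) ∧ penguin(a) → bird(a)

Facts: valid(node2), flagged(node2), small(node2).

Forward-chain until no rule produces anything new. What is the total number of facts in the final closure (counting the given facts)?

[1] r1 [small(node2) ∧ flagged(node2) → metal(node2)]; r4 [flagged(node2) → penguin(a)]; r6 [valid(node2) ∧ small(node2) → flies(node2)]. ⇒ new: metal(node2), penguin(a), flies(node2).
[2] r7 [metal(node2) ∧ penguin(a) → bird(a)]. ⇒ new: bird(a).
[3] r2 [bird(a) → active(node2)]. ⇒ new: active(node2).
[4] r5 [active(node2) → visible(a)]. ⇒ new: visible(a).
Closure: {active(node2), bird(a), flagged(node2), flies(node2), metal(node2), penguin(a), small(node2), valid(node2), visible(a)} — 9 facts.

9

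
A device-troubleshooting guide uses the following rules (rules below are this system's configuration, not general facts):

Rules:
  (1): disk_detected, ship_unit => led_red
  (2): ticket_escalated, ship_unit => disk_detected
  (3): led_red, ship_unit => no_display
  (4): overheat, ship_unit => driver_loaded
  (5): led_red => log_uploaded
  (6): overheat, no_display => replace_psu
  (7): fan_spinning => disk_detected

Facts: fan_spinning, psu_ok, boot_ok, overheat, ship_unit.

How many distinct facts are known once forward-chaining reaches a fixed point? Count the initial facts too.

11

Round 1: (4) [overheat, ship_unit => driver_loaded]; (7) [fan_spinning => disk_detected]. New: driver_loaded, disk_detected.
Round 2: (1) [disk_detected, ship_unit => led_red]. New: led_red.
Round 3: (3) [led_red, ship_unit => no_display]; (5) [led_red => log_uploaded]. New: no_display, log_uploaded.
Round 4: (6) [overheat, no_display => replace_psu]. New: replace_psu.
Closure: {boot_ok, disk_detected, driver_loaded, fan_spinning, led_red, log_uploaded, no_display, overheat, psu_ok, replace_psu, ship_unit} — 11 facts.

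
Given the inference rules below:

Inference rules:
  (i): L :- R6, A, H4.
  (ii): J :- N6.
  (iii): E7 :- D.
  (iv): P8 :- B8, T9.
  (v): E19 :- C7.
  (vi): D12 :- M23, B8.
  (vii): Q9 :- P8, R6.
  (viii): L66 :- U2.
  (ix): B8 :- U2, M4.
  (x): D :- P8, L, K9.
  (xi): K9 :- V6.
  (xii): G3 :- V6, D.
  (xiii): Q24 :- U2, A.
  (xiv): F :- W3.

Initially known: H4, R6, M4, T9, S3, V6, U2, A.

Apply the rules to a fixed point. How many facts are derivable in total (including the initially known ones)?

18

Round 1 — (i), (viii), (ix), (xi), (xiii), derive L, L66, B8, K9, Q24.
Round 2 — (iv), derive P8.
Round 3 — (vii), (x), derive Q9, D.
Round 4 — (iii), (xii), derive E7, G3.
Closure: {A, B8, D, E7, G3, H4, K9, L, L66, M4, P8, Q24, Q9, R6, S3, T9, U2, V6} — 18 facts.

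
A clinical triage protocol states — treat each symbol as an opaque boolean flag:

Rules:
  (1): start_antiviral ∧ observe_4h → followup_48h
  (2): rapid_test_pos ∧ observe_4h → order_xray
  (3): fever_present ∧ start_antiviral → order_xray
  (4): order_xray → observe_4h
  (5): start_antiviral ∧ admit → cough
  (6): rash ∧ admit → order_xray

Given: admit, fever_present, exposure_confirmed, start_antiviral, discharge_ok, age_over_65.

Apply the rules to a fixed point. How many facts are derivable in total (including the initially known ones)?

Round 1: (3) [fever_present ∧ start_antiviral → order_xray]; (5) [start_antiviral ∧ admit → cough]. New: order_xray, cough.
Round 2: (4) [order_xray → observe_4h]. New: observe_4h.
Round 3: (1) [start_antiviral ∧ observe_4h → followup_48h]. New: followup_48h.
Closure: {admit, age_over_65, cough, discharge_ok, exposure_confirmed, fever_present, followup_48h, observe_4h, order_xray, start_antiviral} — 10 facts.

10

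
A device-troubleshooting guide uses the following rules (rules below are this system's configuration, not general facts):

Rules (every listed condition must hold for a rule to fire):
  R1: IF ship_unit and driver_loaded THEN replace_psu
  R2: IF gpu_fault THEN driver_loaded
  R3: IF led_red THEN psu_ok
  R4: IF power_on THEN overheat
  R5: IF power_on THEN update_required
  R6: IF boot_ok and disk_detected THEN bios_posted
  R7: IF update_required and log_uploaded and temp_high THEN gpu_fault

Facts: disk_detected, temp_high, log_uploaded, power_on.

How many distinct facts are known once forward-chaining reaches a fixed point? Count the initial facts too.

Round 1 fires R4, R5, giving overheat, update_required.
Round 2 fires R7, giving gpu_fault.
Round 3 fires R2, giving driver_loaded.
Closure: {disk_detected, driver_loaded, gpu_fault, log_uploaded, overheat, power_on, temp_high, update_required} — 8 facts.

8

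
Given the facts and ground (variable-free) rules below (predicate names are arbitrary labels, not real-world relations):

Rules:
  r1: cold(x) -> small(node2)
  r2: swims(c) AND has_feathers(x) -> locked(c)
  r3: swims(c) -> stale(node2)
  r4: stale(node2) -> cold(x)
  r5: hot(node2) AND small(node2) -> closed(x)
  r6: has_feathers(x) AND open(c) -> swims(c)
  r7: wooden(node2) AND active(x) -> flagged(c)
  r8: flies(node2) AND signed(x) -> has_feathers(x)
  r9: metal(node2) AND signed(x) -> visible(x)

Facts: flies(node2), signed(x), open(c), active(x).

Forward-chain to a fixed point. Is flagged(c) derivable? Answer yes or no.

Round 1 — r8, derive has_feathers(x).
Round 2 — r6, derive swims(c).
Round 3 — r2, r3, derive locked(c), stale(node2).
Round 4 — r4, derive cold(x).
Round 5 — r1, derive small(node2).
Fixed point reached. flagged(c) is concluded only by r7; r7 needs wooden(node2) (never derived).

no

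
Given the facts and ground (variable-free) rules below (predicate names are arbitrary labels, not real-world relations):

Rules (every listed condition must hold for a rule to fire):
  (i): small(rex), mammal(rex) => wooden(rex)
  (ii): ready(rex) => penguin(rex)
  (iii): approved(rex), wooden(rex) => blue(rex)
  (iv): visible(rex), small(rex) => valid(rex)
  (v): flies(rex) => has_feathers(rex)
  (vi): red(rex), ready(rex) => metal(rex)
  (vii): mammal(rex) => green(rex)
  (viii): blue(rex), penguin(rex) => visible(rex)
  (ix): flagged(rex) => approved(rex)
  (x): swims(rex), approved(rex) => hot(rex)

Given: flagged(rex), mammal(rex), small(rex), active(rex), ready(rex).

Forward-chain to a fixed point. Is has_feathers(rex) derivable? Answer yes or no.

Round 1: (i) [small(rex), mammal(rex) => wooden(rex)]; (ii) [ready(rex) => penguin(rex)]; (vii) [mammal(rex) => green(rex)]; (ix) [flagged(rex) => approved(rex)]. New: wooden(rex), penguin(rex), green(rex), approved(rex).
Round 2: (iii) [approved(rex), wooden(rex) => blue(rex)]. New: blue(rex).
Round 3: (viii) [blue(rex), penguin(rex) => visible(rex)]. New: visible(rex).
Round 4: (iv) [visible(rex), small(rex) => valid(rex)]. New: valid(rex).
Fixed point reached. has_feathers(rex) is concluded only by (v); (v) needs flies(rex) (never derived).

no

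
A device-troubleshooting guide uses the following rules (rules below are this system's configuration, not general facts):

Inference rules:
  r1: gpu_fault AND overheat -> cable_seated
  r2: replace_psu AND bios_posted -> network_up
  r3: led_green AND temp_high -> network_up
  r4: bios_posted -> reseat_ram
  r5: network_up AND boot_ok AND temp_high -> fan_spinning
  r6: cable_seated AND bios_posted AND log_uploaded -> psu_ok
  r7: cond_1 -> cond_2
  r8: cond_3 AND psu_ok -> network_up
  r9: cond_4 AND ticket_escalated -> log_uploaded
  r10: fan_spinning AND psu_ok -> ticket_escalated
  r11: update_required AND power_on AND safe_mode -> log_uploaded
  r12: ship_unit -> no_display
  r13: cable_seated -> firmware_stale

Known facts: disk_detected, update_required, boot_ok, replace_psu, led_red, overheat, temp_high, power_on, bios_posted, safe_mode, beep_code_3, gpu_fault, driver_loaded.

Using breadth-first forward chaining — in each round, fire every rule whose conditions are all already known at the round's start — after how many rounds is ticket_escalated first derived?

Round 1: r1 [gpu_fault AND overheat -> cable_seated]; r2 [replace_psu AND bios_posted -> network_up]; r4 [bios_posted -> reseat_ram]; r11 [update_required AND power_on AND safe_mode -> log_uploaded]. New: cable_seated, network_up, reseat_ram, log_uploaded.
Round 2: r5 [network_up AND boot_ok AND temp_high -> fan_spinning]; r6 [cable_seated AND bios_posted AND log_uploaded -> psu_ok]; r13 [cable_seated -> firmware_stale]. New: fan_spinning, psu_ok, firmware_stale.
Round 3: r10 [fan_spinning AND psu_ok -> ticket_escalated]. New: ticket_escalated.
ticket_escalated first appears in round 3.

3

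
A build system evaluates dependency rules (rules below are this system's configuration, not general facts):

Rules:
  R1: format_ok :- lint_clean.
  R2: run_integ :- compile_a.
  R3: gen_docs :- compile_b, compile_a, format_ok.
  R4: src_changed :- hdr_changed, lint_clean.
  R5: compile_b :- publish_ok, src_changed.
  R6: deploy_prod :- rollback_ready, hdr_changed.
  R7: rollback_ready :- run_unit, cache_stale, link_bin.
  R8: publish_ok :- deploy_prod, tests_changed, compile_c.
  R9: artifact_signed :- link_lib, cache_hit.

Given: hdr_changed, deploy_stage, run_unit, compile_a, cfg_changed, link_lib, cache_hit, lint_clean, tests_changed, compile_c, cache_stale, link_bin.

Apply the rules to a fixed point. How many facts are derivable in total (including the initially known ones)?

Round 1 — R1, R2, R4, R7, R9, derive format_ok, run_integ, src_changed, rollback_ready, artifact_signed.
Round 2 — R6, derive deploy_prod.
Round 3 — R8, derive publish_ok.
Round 4 — R5, derive compile_b.
Round 5 — R3, derive gen_docs.
Closure: {artifact_signed, cache_hit, cache_stale, cfg_changed, compile_a, compile_b, compile_c, deploy_prod, deploy_stage, format_ok, gen_docs, hdr_changed, link_bin, link_lib, lint_clean, publish_ok, rollback_ready, run_integ, run_unit, src_changed, tests_changed} — 21 facts.

21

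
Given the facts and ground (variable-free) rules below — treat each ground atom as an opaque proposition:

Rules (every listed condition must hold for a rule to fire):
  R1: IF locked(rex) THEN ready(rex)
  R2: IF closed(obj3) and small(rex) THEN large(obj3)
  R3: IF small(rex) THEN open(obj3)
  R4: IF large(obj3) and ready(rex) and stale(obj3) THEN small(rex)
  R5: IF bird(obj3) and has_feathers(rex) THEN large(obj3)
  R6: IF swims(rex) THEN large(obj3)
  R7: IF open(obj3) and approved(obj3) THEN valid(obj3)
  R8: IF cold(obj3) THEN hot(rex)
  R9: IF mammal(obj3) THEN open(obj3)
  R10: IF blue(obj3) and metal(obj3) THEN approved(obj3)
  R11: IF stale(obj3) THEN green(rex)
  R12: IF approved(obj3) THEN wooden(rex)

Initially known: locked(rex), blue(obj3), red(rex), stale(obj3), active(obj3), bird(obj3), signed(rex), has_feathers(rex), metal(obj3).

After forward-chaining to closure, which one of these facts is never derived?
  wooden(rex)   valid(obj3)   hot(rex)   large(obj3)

hot(rex)

Round 1: R1 [IF locked(rex) THEN ready(rex)]; R5 [IF bird(obj3) and has_feathers(rex) THEN large(obj3)]; R10 [IF blue(obj3) and metal(obj3) THEN approved(obj3)]; R11 [IF stale(obj3) THEN green(rex)]. New: ready(rex), large(obj3), approved(obj3), green(rex).
Round 2: R4 [IF large(obj3) and ready(rex) and stale(obj3) THEN small(rex)]; R12 [IF approved(obj3) THEN wooden(rex)]. New: small(rex), wooden(rex).
Round 3: R3 [IF small(rex) THEN open(obj3)]. New: open(obj3).
Round 4: R7 [IF open(obj3) and approved(obj3) THEN valid(obj3)]. New: valid(obj3).
Derived: wooden(rex) (round 2), valid(obj3) (round 4), large(obj3) (round 1). hot(rex) never appears in any round.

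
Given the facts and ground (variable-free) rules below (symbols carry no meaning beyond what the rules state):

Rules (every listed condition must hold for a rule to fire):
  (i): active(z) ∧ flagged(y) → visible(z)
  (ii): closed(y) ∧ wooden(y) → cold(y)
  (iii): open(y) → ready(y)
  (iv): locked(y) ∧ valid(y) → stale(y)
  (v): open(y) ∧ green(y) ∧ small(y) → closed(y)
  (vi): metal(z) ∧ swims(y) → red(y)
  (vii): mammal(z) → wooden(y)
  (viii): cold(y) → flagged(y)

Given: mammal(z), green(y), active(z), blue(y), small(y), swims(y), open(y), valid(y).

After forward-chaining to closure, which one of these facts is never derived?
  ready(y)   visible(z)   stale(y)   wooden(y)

Round 1: (iii) [open(y) → ready(y)]; (v) [open(y) ∧ green(y) ∧ small(y) → closed(y)]; (vii) [mammal(z) → wooden(y)]. Adds ready(y), closed(y), wooden(y).
Round 2: (ii) [closed(y) ∧ wooden(y) → cold(y)]. Adds cold(y).
Round 3: (viii) [cold(y) → flagged(y)]. Adds flagged(y).
Round 4: (i) [active(z) ∧ flagged(y) → visible(z)]. Adds visible(z).
Derived: ready(y) (round 1), visible(z) (round 4), wooden(y) (round 1). stale(y) never appears in any round.

stale(y)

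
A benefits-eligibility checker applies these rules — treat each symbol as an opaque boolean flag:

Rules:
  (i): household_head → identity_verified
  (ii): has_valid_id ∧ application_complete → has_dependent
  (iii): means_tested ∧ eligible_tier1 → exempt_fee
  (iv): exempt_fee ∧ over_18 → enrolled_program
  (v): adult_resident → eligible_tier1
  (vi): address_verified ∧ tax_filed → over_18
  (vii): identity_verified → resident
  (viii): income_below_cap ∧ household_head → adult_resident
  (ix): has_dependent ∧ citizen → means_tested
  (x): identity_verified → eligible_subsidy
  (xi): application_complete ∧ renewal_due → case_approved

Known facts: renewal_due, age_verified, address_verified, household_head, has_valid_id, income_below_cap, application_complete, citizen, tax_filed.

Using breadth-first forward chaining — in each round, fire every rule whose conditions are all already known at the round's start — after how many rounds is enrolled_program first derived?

Round 1: (i) [household_head → identity_verified]; (ii) [has_valid_id ∧ application_complete → has_dependent]; (vi) [address_verified ∧ tax_filed → over_18]; (viii) [income_below_cap ∧ household_head → adult_resident]; (xi) [application_complete ∧ renewal_due → case_approved]. Adds identity_verified, has_dependent, over_18, adult_resident, case_approved.
Round 2: (v) [adult_resident → eligible_tier1]; (vii) [identity_verified → resident]; (ix) [has_dependent ∧ citizen → means_tested]; (x) [identity_verified → eligible_subsidy]. Adds eligible_tier1, resident, means_tested, eligible_subsidy.
Round 3: (iii) [means_tested ∧ eligible_tier1 → exempt_fee]. Adds exempt_fee.
Round 4: (iv) [exempt_fee ∧ over_18 → enrolled_program]. Adds enrolled_program.
enrolled_program first appears in round 4.

4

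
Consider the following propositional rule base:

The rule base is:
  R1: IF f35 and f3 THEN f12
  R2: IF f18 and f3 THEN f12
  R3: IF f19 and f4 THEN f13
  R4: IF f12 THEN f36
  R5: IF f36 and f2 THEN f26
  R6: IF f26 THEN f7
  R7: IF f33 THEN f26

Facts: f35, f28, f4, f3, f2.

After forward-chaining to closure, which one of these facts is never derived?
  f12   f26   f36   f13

f13

Round 1: R1 [IF f35 and f3 THEN f12]. Adds f12.
Round 2: R4 [IF f12 THEN f36]. Adds f36.
Round 3: R5 [IF f36 and f2 THEN f26]. Adds f26.
Round 4: R6 [IF f26 THEN f7]. Adds f7.
Derived: f12 (round 1), f36 (round 2), f26 (round 3). f13 never appears in any round.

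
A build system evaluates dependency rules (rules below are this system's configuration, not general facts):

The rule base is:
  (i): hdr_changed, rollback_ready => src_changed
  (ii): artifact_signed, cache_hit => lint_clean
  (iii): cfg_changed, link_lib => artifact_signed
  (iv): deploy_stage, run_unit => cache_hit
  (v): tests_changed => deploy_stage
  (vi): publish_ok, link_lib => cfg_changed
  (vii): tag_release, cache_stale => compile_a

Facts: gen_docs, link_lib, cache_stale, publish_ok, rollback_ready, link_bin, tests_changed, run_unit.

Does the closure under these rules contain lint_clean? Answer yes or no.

yes

Round 1: (v) [tests_changed => deploy_stage]; (vi) [publish_ok, link_lib => cfg_changed]. New: deploy_stage, cfg_changed.
Round 2: (iii) [cfg_changed, link_lib => artifact_signed]; (iv) [deploy_stage, run_unit => cache_hit]. New: artifact_signed, cache_hit.
Round 3: (ii) [artifact_signed, cache_hit => lint_clean]. New: lint_clean.
lint_clean appears in round 3, so it is derivable.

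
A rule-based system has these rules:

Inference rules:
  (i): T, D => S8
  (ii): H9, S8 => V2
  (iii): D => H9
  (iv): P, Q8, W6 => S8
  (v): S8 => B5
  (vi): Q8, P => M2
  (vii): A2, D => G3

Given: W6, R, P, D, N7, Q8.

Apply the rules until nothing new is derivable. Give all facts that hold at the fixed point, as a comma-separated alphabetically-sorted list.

Round 1 fires (iii), (iv), (vi), giving H9, S8, M2.
Round 2 fires (ii), (v), giving V2, B5.

B5, D, H9, M2, N7, P, Q8, R, S8, V2, W6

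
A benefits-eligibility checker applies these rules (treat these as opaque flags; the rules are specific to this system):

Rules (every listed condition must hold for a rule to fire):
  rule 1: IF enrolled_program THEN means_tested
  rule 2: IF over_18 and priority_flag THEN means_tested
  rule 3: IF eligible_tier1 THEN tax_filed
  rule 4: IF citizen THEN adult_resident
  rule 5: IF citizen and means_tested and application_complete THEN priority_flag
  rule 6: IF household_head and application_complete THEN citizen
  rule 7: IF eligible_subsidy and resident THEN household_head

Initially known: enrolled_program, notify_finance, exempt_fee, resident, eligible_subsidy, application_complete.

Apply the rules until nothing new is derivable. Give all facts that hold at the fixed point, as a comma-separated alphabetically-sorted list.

Round 1 — rule 1, rule 7, derive means_tested, household_head.
Round 2 — rule 6, derive citizen.
Round 3 — rule 4, rule 5, derive adult_resident, priority_flag.

adult_resident, application_complete, citizen, eligible_subsidy, enrolled_program, exempt_fee, household_head, means_tested, notify_finance, priority_flag, resident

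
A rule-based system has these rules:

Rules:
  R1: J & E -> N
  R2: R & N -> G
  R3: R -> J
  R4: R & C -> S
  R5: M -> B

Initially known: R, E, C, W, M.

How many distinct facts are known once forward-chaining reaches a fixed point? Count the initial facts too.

Round 1: R3 [R -> J]; R4 [R & C -> S]; R5 [M -> B]. New: J, S, B.
Round 2: R1 [J & E -> N]. New: N.
Round 3: R2 [R & N -> G]. New: G.
Closure: {B, C, E, G, J, M, N, R, S, W} — 10 facts.

10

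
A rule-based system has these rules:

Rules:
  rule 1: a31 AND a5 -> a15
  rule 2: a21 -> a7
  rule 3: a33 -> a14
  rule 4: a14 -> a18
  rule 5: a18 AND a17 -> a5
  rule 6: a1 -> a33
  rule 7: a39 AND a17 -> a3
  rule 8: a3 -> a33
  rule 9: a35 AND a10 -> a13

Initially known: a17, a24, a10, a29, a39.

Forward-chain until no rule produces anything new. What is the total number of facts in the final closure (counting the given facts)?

10

Round 1: rule 7 [a39 AND a17 -> a3]. New: a3.
Round 2: rule 8 [a3 -> a33]. New: a33.
Round 3: rule 3 [a33 -> a14]. New: a14.
Round 4: rule 4 [a14 -> a18]. New: a18.
Round 5: rule 5 [a18 AND a17 -> a5]. New: a5.
Closure: {a10, a14, a17, a18, a24, a29, a3, a33, a39, a5} — 10 facts.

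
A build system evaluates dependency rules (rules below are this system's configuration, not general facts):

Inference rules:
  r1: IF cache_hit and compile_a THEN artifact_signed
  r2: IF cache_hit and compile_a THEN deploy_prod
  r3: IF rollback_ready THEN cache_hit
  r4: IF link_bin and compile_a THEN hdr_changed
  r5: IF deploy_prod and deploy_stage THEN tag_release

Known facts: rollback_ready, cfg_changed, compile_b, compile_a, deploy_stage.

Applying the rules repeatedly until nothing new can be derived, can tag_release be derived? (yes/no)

yes

Round 1: r3 [IF rollback_ready THEN cache_hit]. Adds cache_hit.
Round 2: r1 [IF cache_hit and compile_a THEN artifact_signed]; r2 [IF cache_hit and compile_a THEN deploy_prod]. Adds artifact_signed, deploy_prod.
Round 3: r5 [IF deploy_prod and deploy_stage THEN tag_release]. Adds tag_release.
tag_release appears in round 3, so it is derivable.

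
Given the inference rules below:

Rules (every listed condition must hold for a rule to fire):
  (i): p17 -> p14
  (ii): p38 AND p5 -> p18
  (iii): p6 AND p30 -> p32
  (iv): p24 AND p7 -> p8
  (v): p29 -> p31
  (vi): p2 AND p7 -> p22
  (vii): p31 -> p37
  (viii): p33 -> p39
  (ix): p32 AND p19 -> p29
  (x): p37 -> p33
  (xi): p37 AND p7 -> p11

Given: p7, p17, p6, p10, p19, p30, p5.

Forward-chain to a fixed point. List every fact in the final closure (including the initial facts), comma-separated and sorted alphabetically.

[1] (i) [p17 -> p14]; (iii) [p6 AND p30 -> p32]. ⇒ new: p14, p32.
[2] (ix) [p32 AND p19 -> p29]. ⇒ new: p29.
[3] (v) [p29 -> p31]. ⇒ new: p31.
[4] (vii) [p31 -> p37]. ⇒ new: p37.
[5] (x) [p37 -> p33]; (xi) [p37 AND p7 -> p11]. ⇒ new: p33, p11.
[6] (viii) [p33 -> p39]. ⇒ new: p39.

p10, p11, p14, p17, p19, p29, p30, p31, p32, p33, p37, p39, p5, p6, p7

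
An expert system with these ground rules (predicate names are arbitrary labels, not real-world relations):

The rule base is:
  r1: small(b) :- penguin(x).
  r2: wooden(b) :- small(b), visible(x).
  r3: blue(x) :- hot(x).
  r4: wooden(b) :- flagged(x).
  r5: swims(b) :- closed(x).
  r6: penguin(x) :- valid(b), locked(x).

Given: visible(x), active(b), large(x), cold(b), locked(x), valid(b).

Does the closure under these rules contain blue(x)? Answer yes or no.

[1] r6 [penguin(x) :- valid(b), locked(x).]. ⇒ new: penguin(x).
[2] r1 [small(b) :- penguin(x).]. ⇒ new: small(b).
[3] r2 [wooden(b) :- small(b), visible(x).]. ⇒ new: wooden(b).
Fixed point reached. blue(x) is concluded only by r3; r3 needs hot(x) (never derived).

no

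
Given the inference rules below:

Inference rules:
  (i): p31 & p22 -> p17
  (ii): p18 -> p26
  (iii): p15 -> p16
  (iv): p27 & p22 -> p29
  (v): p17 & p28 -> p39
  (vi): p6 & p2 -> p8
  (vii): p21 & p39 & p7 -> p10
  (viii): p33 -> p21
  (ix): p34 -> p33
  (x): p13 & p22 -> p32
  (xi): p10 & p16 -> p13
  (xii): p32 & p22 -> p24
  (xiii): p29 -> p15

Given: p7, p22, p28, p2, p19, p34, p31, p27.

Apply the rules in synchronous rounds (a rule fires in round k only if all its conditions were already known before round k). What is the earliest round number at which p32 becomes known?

Round 1 — (i), (iv), (ix), derive p17, p29, p33.
Round 2 — (v), (viii), (xiii), derive p39, p21, p15.
Round 3 — (iii), (vii), derive p16, p10.
Round 4 — (xi), derive p13.
Round 5 — (x), derive p32.
p32 first appears in round 5.

5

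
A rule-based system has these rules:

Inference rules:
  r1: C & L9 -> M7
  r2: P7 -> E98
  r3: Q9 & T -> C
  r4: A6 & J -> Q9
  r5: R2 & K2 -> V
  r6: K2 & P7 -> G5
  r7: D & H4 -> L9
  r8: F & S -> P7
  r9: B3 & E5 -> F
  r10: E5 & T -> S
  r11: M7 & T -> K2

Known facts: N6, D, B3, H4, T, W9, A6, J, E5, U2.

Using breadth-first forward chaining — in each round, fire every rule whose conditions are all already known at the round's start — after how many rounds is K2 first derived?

Round 1 fires r4, r7, r9, r10, giving Q9, L9, F, S.
Round 2 fires r3, r8, giving C, P7.
Round 3 fires r1, r2, giving M7, E98.
Round 4 fires r11, giving K2.
K2 first appears in round 4.

4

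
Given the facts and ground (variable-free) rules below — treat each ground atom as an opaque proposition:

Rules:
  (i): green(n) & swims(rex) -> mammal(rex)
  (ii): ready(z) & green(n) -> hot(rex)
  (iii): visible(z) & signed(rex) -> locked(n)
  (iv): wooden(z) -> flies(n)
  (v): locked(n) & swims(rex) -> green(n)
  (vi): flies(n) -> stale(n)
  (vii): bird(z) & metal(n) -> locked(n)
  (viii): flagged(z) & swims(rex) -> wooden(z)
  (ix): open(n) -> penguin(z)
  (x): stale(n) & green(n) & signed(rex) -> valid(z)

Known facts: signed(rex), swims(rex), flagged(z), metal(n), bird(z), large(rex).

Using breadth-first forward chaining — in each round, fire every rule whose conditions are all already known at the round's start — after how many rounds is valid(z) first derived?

4

Round 1: (vii) [bird(z) & metal(n) -> locked(n)]; (viii) [flagged(z) & swims(rex) -> wooden(z)]. Adds locked(n), wooden(z).
Round 2: (iv) [wooden(z) -> flies(n)]; (v) [locked(n) & swims(rex) -> green(n)]. Adds flies(n), green(n).
Round 3: (i) [green(n) & swims(rex) -> mammal(rex)]; (vi) [flies(n) -> stale(n)]. Adds mammal(rex), stale(n).
Round 4: (x) [stale(n) & green(n) & signed(rex) -> valid(z)]. Adds valid(z).
valid(z) first appears in round 4.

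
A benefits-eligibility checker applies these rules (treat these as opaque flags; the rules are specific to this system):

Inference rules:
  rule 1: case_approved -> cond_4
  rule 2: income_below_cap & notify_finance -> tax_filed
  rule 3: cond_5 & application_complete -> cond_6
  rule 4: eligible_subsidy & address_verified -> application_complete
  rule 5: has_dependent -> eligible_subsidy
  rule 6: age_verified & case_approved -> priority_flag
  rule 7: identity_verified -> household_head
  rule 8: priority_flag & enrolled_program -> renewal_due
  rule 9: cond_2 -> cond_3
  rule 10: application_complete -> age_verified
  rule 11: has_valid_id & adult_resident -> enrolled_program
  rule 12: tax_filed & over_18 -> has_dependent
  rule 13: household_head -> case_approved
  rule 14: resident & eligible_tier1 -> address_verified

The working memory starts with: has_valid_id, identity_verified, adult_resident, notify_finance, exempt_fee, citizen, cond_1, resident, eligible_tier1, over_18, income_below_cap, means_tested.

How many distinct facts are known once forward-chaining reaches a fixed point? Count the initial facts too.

Round 1 — rule 2, rule 7, rule 11, rule 14, derive tax_filed, household_head, enrolled_program, address_verified.
Round 2 — rule 12, rule 13, derive has_dependent, case_approved.
Round 3 — rule 1, rule 5, derive cond_4, eligible_subsidy.
Round 4 — rule 4, derive application_complete.
Round 5 — rule 10, derive age_verified.
Round 6 — rule 6, derive priority_flag.
Round 7 — rule 8, derive renewal_due.
Closure: {address_verified, adult_resident, age_verified, application_complete, case_approved, citizen, cond_1, cond_4, eligible_subsidy, eligible_tier1, enrolled_program, exempt_fee, has_dependent, has_valid_id, household_head, identity_verified, income_below_cap, means_tested, notify_finance, over_18, priority_flag, renewal_due, resident, tax_filed} — 24 facts.

24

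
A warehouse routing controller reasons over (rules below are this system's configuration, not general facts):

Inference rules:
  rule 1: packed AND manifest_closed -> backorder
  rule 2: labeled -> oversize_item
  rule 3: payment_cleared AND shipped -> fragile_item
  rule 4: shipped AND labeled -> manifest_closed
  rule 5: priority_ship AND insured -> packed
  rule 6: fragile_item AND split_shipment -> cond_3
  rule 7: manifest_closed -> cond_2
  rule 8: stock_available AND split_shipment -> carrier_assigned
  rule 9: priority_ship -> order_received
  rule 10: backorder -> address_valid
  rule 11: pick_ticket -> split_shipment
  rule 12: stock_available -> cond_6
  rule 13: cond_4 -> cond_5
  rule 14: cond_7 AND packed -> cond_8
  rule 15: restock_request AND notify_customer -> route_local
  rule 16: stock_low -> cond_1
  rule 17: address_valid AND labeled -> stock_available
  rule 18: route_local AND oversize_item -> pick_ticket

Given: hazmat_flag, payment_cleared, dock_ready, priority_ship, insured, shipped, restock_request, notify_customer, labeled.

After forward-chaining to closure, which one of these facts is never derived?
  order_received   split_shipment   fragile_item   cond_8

Round 1: rule 2 [labeled -> oversize_item]; rule 3 [payment_cleared AND shipped -> fragile_item]; rule 4 [shipped AND labeled -> manifest_closed]; rule 5 [priority_ship AND insured -> packed]; rule 9 [priority_ship -> order_received]; rule 15 [restock_request AND notify_customer -> route_local]. Adds oversize_item, fragile_item, manifest_closed, packed, order_received, route_local.
Round 2: rule 1 [packed AND manifest_closed -> backorder]; rule 7 [manifest_closed -> cond_2]; rule 18 [route_local AND oversize_item -> pick_ticket]. Adds backorder, cond_2, pick_ticket.
Round 3: rule 10 [backorder -> address_valid]; rule 11 [pick_ticket -> split_shipment]. Adds address_valid, split_shipment.
Round 4: rule 6 [fragile_item AND split_shipment -> cond_3]; rule 17 [address_valid AND labeled -> stock_available]. Adds cond_3, stock_available.
Round 5: rule 8 [stock_available AND split_shipment -> carrier_assigned]; rule 12 [stock_available -> cond_6]. Adds carrier_assigned, cond_6.
Derived: split_shipment (round 3), fragile_item (round 1), order_received (round 1). cond_8 never appears in any round.

cond_8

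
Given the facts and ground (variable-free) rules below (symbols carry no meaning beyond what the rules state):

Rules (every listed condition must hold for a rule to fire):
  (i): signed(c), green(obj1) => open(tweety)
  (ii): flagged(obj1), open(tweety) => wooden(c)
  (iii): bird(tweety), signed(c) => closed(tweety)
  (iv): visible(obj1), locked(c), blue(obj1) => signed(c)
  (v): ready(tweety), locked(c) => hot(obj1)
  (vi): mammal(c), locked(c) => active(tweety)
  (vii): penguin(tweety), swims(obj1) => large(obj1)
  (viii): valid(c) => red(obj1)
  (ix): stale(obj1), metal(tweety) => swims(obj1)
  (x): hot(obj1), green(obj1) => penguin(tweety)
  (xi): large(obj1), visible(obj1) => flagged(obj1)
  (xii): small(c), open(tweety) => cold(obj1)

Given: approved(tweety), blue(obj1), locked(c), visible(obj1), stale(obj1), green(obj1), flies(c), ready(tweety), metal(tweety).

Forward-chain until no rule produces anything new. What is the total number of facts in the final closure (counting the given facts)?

Round 1: (iv) [visible(obj1), locked(c), blue(obj1) => signed(c)]; (v) [ready(tweety), locked(c) => hot(obj1)]; (ix) [stale(obj1), metal(tweety) => swims(obj1)]. Adds signed(c), hot(obj1), swims(obj1).
Round 2: (i) [signed(c), green(obj1) => open(tweety)]; (x) [hot(obj1), green(obj1) => penguin(tweety)]. Adds open(tweety), penguin(tweety).
Round 3: (vii) [penguin(tweety), swims(obj1) => large(obj1)]. Adds large(obj1).
Round 4: (xi) [large(obj1), visible(obj1) => flagged(obj1)]. Adds flagged(obj1).
Round 5: (ii) [flagged(obj1), open(tweety) => wooden(c)]. Adds wooden(c).
Closure: {approved(tweety), blue(obj1), flagged(obj1), flies(c), green(obj1), hot(obj1), large(obj1), locked(c), metal(tweety), open(tweety), penguin(tweety), ready(tweety), signed(c), stale(obj1), swims(obj1), visible(obj1), wooden(c)} — 17 facts.

17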